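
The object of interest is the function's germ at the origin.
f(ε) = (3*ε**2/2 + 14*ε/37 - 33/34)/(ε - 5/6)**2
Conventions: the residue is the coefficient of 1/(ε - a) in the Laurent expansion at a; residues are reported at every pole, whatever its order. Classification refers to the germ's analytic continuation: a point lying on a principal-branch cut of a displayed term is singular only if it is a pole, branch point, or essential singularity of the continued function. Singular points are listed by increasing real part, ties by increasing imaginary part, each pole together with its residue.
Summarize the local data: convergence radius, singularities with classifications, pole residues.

Denominator factor (ε - 5/6)^2: pole of order 2 at 5/6, modulus 5/6.
The radius of convergence is the smallest modulus among the singular points: 5/6.
At the order-2 pole 5/6 set g(ε) = (ε - (5/6))^2*f(ε) = 3*ε**2/2 + 14*ε/37 - 33/34.
Order-2 pole: residue = g'(a); g'(5/6) = 213/74, so the residue is 213/74.

Radius of convergence at 0: 5/6.
At 5/6: a pole of order 2; residue 213/74.


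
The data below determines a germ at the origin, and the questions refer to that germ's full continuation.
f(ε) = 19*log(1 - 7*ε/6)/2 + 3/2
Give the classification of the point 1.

There is no denominator, hence no pole anywhere.
Branch term log(1 - ε/(6/7)): argument at 1 is -1/6, nonzero, so 1 is not its branch point (a point on a principal cut is still regular for the continued germ).
So the germ continues analytically to 1.

The point is a regular point.


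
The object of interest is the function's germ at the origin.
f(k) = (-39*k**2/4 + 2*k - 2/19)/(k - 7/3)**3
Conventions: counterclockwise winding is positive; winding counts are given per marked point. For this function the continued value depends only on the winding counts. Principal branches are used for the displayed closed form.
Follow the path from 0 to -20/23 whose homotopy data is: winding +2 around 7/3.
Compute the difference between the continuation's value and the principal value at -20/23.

Continued minus principal equals 0.

The function is rational, hence single-valued: continuing it around any pole returns the same value, so the difference is 0.


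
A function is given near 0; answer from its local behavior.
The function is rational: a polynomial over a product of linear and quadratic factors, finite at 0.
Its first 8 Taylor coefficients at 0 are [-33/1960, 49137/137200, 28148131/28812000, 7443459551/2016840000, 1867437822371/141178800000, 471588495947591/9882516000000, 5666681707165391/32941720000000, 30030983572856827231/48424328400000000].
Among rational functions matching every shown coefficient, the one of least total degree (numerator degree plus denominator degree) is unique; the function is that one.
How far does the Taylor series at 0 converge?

The radius of convergence is -3/2 + (1/22)*sqrt(1529).

No rational of total degree below 6 reproduces all 8 coefficients; solving the [2/4] Pade equations on them gives f(δ) = (-13*δ**2/24 - 9*δ/2 + 3/16)/((δ + 7/2)**2*(δ**2 + 3*δ - 10/11)), whose expansion matches every shown term.
Denominator factor (δ**2 + 3*δ - 10/11): discriminant 139/11, real irrational roots -3/2 + (1/22)*sqrt(1529) and -3/2 - (1/22)*sqrt(1529); poles of order 1, moduli -3/2 + (1/22)*sqrt(1529) and 3/2 + (1/22)*sqrt(1529).
Denominator factor (δ + 7/2)^2: pole of order 2 at -7/2, modulus 7/2.
The radius of convergence is the smallest modulus among the singular points: -3/2 + (1/22)*sqrt(1529).


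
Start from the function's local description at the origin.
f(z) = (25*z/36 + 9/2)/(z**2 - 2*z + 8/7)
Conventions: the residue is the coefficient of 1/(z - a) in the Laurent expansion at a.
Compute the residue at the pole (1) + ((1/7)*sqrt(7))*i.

The residue is (25/72) - ((187/72)*sqrt(7))*i.

The factor z**2 - 2*z + 8/7 splits as (z - a)(z - a') with a = (1) + ((1/7)*sqrt(7))*i, a' = (1) - ((1/7)*sqrt(7))*i. At the order-1 pole a set g(z) = (z - a)*f(z) = [25*z/36 + 9/2] / (z - a').
Simple pole: residue = g(a) at a = (1) + ((1/7)*sqrt(7))*i, which is (25/72) - ((187/72)*sqrt(7))*i.


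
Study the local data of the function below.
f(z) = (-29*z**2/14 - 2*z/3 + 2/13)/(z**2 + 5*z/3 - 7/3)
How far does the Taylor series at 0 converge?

The radius of convergence is -5/6 + (1/6)*sqrt(109).

Denominator factor (z**2 + 5*z/3 - 7/3): discriminant 109/9, real irrational roots -5/6 + (1/6)*sqrt(109) and -5/6 - (1/6)*sqrt(109); poles of order 1, moduli -5/6 + (1/6)*sqrt(109) and 5/6 + (1/6)*sqrt(109).
The radius of convergence is the smallest modulus among the singular points: -5/6 + (1/6)*sqrt(109).


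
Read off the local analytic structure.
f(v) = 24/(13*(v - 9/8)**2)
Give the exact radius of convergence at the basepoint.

The radius of convergence is 9/8.

Denominator factor (v - 9/8)^2: pole of order 2 at 9/8, modulus 9/8.
The radius of convergence is the smallest modulus among the singular points: 9/8.


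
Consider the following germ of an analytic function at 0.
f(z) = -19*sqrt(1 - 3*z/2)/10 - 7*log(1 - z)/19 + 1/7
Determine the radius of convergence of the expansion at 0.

The radius of convergence is 2/3.

Branch term (-7/19)*log(1 - z/(1)): its argument vanishes at z = 1, a logarithmic branch point, modulus 1.
Branch term (-19/10)*sqrt(1 - z/(2/3)): its argument vanishes at z = 2/3, a square-root branch point, modulus 2/3.
The radius of convergence is the smallest modulus among the singular points: 2/3.


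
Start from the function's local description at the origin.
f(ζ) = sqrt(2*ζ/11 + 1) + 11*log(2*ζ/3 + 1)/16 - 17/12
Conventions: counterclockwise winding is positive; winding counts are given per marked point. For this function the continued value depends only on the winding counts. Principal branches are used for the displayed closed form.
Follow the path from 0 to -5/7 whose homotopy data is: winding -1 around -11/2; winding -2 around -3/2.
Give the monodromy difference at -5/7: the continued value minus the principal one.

Continued minus principal equals (-(2/77)*sqrt(5159)) - ((11/4)*pi)*i.

The rational part is single-valued and drops out of the difference; each branch term changes only by its own monodromy.
(11/16)*log(1 - ζ/(-3/2)): each positive loop around -3/2 adds 2*pi*i to the log, so winding -2 contributes (11/16)*(-2)*2*pi*i = -(11/4)*pi*i.
(1)*sqrt(1 - ζ/(-11/2)): winding -1 is odd, the square root flips sign, contributing -2*(1)*sqrt(1 - (-5/7)/(-11/2)) = -2*(1)*sqrt(67/77) = -(2/77)*sqrt(5159).
Summing the contributions at ζ = -5/7 gives (-(2/77)*sqrt(5159)) - ((11/4)*pi)*i.


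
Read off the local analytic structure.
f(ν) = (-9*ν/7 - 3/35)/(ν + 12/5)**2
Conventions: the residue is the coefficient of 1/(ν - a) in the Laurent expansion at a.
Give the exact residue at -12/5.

At the order-2 pole -12/5 set g(ν) = (ν - (-12/5))^2*f(ν) = -9*ν/7 - 3/35.
Order-2 pole: residue = g'(a); g'(-12/5) = -9/7, so the residue is -9/7.

The residue is -9/7.


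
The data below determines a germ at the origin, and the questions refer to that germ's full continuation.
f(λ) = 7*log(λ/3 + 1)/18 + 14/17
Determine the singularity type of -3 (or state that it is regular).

The point is a logarithmic branch point.

The term (7/18)*log(1 - λ/(-3)) has argument 1 - -3/(-3) = 0 at -3: a logarithmic (infinitely-sheeted) branch point; the remaining terms are analytic or single-valued there.


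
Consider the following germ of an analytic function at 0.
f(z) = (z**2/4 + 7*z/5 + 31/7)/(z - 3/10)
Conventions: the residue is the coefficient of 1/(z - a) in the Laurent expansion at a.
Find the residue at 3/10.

At the order-1 pole 3/10 set g(z) = (z - (3/10))*f(z) = z**2/4 + 7*z/5 + 31/7.
Simple pole: residue = g(a) at a = 3/10, which is 13639/2800.

The residue is 13639/2800.


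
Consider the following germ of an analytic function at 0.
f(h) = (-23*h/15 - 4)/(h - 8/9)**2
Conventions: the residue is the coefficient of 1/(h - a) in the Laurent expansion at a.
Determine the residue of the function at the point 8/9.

The residue is -23/15.

At the order-2 pole 8/9 set g(h) = (h - (8/9))^2*f(h) = -23*h/15 - 4.
Order-2 pole: residue = g'(a); g'(8/9) = -23/15, so the residue is -23/15.


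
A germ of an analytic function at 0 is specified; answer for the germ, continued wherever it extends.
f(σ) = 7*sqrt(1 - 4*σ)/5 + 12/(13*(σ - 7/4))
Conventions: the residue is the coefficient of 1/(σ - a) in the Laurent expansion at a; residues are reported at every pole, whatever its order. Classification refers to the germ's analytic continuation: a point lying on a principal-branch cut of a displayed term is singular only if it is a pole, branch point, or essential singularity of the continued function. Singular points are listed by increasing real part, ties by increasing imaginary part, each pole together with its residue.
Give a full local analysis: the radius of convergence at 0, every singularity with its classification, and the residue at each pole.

Radius of convergence at 0: 1/4.
At 1/4: an algebraic (square-root) branch point.
At 7/4: a pole of order 1; residue 12/13.

Denominator factor (σ - 7/4): pole of order 1 at 7/4, modulus 7/4.
Branch term (7/5)*sqrt(1 - σ/(1/4)): its argument vanishes at σ = 1/4, a square-root branch point, modulus 1/4.
The radius of convergence is the smallest modulus among the singular points: 1/4.
The branch term is analytic at 7/4 and contributes nothing to the residue; only the rational part matters.
At the order-1 pole 7/4 set g(σ) = (σ - (7/4))*(rational part) = 12/13.
Simple pole: residue = g(a) at a = 7/4, which is 12/13.
List the singular points by increasing real part (a conjugate pair: the negative imaginary part first).


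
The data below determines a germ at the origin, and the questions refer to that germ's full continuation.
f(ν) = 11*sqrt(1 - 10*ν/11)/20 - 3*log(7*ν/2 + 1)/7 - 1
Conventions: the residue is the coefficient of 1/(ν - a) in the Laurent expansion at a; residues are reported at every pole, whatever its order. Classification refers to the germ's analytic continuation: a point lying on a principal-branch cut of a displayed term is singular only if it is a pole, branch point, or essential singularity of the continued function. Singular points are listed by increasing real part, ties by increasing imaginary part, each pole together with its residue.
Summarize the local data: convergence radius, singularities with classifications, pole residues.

Radius of convergence at 0: 2/7.
At -2/7: a logarithmic branch point.
At 11/10: an algebraic (square-root) branch point.

Branch term (11/20)*sqrt(1 - ν/(11/10)): its argument vanishes at ν = 11/10, a square-root branch point, modulus 11/10.
Branch term (-3/7)*log(1 - ν/(-2/7)): its argument vanishes at ν = -2/7, a logarithmic branch point, modulus 2/7.
The radius of convergence is the smallest modulus among the singular points: 2/7.
List the singular points by increasing real part (a conjugate pair: the negative imaginary part first).


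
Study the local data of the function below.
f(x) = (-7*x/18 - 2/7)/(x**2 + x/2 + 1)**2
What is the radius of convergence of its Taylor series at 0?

The radius of convergence is 1.

Denominator factor (x**2 + x/2 + 1)^2: discriminant -15/4, complex-conjugate roots (-1/4) + ((1/4)*sqrt(15))*i and (-1/4) - ((1/4)*sqrt(15))*i; poles of order 2, moduli 1 and 1.
The radius of convergence is the smallest modulus among the singular points: 1.


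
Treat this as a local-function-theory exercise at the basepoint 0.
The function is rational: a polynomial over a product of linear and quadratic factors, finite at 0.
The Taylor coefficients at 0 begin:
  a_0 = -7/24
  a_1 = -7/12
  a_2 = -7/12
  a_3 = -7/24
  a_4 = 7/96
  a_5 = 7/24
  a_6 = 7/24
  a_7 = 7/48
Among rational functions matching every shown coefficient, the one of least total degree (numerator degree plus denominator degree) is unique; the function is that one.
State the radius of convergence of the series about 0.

No rational of total degree below 4 reproduces all 8 coefficients; solving the [0/4] Pade equations on them gives f(ε) = -7/(6*(ε**2 - 2*ε + 2)**2), whose expansion matches every shown term.
Denominator factor (ε**2 - 2*ε + 2)^2: discriminant -4, complex-conjugate roots (1) + (1)*i and (1) - (1)*i; poles of order 2, moduli sqrt(2) and sqrt(2).
The radius of convergence is the smallest modulus among the singular points: sqrt(2).

The radius of convergence is sqrt(2).


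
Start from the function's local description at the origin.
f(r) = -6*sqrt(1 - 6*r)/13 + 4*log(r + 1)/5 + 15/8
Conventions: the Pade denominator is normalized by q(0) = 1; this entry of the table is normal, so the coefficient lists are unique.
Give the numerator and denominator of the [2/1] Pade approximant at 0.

Taylor coefficients needed (expand at 0): a_0 = 147/104, a_1 = 142/65, a_2 = 109/65, a_3 = 1267/195.
Write the denominator as Q(r) = 1 + q1*r. Requiring Q*f - P = O(r^4) with deg P <= 2 kills the coefficients of r^3..r^3 in Q*f:
  r^3: a_3 + q1*a_2 = 0, i.e. 1267/195 + (109/65)*q1 = 0.
Solving this linear system: q1 = -1267/327.
The numerator is Q*f truncated at degree 2: P0 = a_0 = 147/104; P1 = a_1 + q1*a_0 = -186591/56680; P2 = a_2 + q1*a_1 = -144271/21255.

The Pade approximant has numerator coefficients [147/104, -186591/56680, -144271/21255]; denominator coefficients [1, -1267/327].


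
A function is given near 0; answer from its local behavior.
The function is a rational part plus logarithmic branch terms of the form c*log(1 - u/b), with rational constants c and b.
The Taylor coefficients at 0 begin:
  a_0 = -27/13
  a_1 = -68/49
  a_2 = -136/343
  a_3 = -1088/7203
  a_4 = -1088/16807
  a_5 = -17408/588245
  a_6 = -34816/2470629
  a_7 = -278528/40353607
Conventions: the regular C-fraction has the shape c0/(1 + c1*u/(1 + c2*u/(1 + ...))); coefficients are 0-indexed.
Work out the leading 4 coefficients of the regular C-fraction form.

The regular C-fraction coefficients are [-27/13, -884/1323, 506/1323, 18/253].

Taylor coefficients (read off): a_0 = -27/13, a_1 = -68/49, a_2 = -136/343, a_3 = -1088/7203.
c0 = a_0 = -27/13. Peel one level at a time: if S = 1 + c*u/S' with S'(0) = 1, then c is the u-coefficient of S and S' = c*u/(S - 1).
S_1 = c0/f = 1 + (-884/1323)*u + (447304/1750329)*u^2 + ...; c1 = -884/1323.
S_2 = c1*u/(S_1 - 1) = 1 + (506/1323)*u + (-4/147)*u^2 + ...; c2 = 506/1323.
S_3 = c2*u/(S_2 - 1) = 1 + (18/253)*u + ...; c3 = 18/253.


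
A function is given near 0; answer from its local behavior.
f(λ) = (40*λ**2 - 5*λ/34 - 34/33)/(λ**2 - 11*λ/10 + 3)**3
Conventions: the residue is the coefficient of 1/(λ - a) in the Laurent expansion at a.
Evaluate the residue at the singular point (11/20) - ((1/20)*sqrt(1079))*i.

The factor λ**2 - 11*λ/10 + 3 splits as (λ - a)(λ - a') with a = (11/20) - ((1/20)*sqrt(1079))*i, a' = (11/20) + ((1/20)*sqrt(1079))*i. At the order-3 pole a set g(λ) = (λ - a)^3*f(λ) = [40*λ**2 - 5*λ/34 - 34/33] / (λ - a')^3.
Order-3 pole: residue = g''(a)/2; g''((11/20) - ((1/20)*sqrt(1079))*i) = ((10536810000/234912399293)*sqrt(1079))*i, so the residue is ((5268405000/234912399293)*sqrt(1079))*i.

The residue is ((5268405000/234912399293)*sqrt(1079))*i.


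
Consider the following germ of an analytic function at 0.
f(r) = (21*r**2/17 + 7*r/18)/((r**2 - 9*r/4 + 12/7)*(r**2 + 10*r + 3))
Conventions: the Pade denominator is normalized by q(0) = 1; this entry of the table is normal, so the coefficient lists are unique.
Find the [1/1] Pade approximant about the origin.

Taylor coefficients needed (expand at 0): a_0 = 0, a_1 = 49/648, a_2 = 46207/528768.
Write the denominator as Q(r) = 1 + q1*r. Requiring Q*f - P = O(r^3) with deg P <= 1 kills the coefficients of r^2..r^2 in Q*f:
  r^2: a_2 + q1*a_1 = 0, i.e. 46207/528768 + (49/648)*q1 = 0.
Solving this linear system: q1 = -943/816.
The numerator is Q*f truncated at degree 1: P0 = a_0 = 0; P1 = a_1 + q1*a_0 = 49/648.

The Pade approximant has numerator coefficients [0, 49/648]; denominator coefficients [1, -943/816].


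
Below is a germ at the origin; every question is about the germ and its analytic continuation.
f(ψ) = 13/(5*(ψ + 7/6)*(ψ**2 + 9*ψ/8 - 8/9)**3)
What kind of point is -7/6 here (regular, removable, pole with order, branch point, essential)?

The denominator factor ψ + 7/6 vanishes at -7/6 and appears to the power 1; the numerator there equals 13/5, nonzero, and no other factor vanishes.
Hence a pole whose order is the multiplicity, 1.

The point is a pole of order 1.


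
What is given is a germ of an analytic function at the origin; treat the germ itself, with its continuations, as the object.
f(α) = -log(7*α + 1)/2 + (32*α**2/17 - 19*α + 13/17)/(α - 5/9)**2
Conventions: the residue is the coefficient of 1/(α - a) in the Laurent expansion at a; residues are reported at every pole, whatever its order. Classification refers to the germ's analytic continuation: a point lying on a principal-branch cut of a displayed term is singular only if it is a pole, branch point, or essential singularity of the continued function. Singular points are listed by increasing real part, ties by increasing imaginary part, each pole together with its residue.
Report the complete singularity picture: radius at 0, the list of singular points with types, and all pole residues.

Radius of convergence at 0: 1/7.
At -1/7: a logarithmic branch point.
At 5/9: a pole of order 2; residue -2587/153.

Denominator factor (α - 5/9)^2: pole of order 2 at 5/9, modulus 5/9.
Branch term (-1/2)*log(1 - α/(-1/7)): its argument vanishes at α = -1/7, a logarithmic branch point, modulus 1/7.
The radius of convergence is the smallest modulus among the singular points: 1/7.
The branch term is analytic at 5/9 and contributes nothing to the residue; only the rational part matters.
At the order-2 pole 5/9 set g(α) = (α - (5/9))^2*(rational part) = 32*α**2/17 - 19*α + 13/17.
Order-2 pole: residue = g'(a); g'(5/9) = -2587/153, so the residue is -2587/153.
List the singular points by increasing real part (a conjugate pair: the negative imaginary part first).


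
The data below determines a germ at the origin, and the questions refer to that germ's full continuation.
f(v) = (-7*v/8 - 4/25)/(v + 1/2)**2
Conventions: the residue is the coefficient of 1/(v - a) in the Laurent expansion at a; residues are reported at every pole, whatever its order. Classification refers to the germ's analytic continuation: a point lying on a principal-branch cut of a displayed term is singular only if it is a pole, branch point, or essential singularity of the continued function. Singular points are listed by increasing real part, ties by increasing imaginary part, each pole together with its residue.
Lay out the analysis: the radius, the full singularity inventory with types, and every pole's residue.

Radius of convergence at 0: 1/2.
At -1/2: a pole of order 2; residue -7/8.

Denominator factor (v + 1/2)^2: pole of order 2 at -1/2, modulus 1/2.
The radius of convergence is the smallest modulus among the singular points: 1/2.
At the order-2 pole -1/2 set g(v) = (v - (-1/2))^2*f(v) = -7*v/8 - 4/25.
Order-2 pole: residue = g'(a); g'(-1/2) = -7/8, so the residue is -7/8.


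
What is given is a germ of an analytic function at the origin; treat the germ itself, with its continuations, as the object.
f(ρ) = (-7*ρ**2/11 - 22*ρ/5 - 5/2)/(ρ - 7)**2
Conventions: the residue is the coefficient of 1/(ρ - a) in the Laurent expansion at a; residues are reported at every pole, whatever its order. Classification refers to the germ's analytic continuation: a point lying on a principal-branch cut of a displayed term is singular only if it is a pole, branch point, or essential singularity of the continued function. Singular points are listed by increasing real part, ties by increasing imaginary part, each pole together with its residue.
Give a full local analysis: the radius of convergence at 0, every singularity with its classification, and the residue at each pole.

Radius of convergence at 0: 7.
At 7: a pole of order 2; residue -732/55.

Denominator factor (ρ - 7)^2: pole of order 2 at 7, modulus 7.
The radius of convergence is the smallest modulus among the singular points: 7.
At the order-2 pole 7 set g(ρ) = (ρ - (7))^2*f(ρ) = -7*ρ**2/11 - 22*ρ/5 - 5/2.
Order-2 pole: residue = g'(a); g'(7) = -732/55, so the residue is -732/55.


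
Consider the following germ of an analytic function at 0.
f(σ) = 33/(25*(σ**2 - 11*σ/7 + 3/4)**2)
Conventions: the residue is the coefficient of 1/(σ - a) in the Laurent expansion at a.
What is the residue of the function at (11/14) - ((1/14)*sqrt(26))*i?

The residue is ((11319/8450)*sqrt(26))*i.

The factor σ**2 - 11*σ/7 + 3/4 splits as (σ - a)(σ - a') with a = (11/14) - ((1/14)*sqrt(26))*i, a' = (11/14) + ((1/14)*sqrt(26))*i. At the order-2 pole a set g(σ) = (σ - a)^2*f(σ) = [33/25] / (σ - a')^2.
Order-2 pole: residue = g'(a); g'((11/14) - ((1/14)*sqrt(26))*i) = ((11319/8450)*sqrt(26))*i, so the residue is ((11319/8450)*sqrt(26))*i.


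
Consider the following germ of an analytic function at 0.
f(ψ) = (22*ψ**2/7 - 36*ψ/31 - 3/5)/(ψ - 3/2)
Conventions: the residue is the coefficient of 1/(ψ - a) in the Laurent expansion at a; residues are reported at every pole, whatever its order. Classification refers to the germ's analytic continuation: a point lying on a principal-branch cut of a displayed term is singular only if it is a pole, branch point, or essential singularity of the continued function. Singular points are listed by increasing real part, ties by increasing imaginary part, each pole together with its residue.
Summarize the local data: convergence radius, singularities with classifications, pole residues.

Denominator factor (ψ - 3/2): pole of order 1 at 3/2, modulus 3/2.
The radius of convergence is the smallest modulus among the singular points: 3/2.
At the order-1 pole 3/2 set g(ψ) = (ψ - (3/2))*f(ψ) = 22*ψ**2/7 - 36*ψ/31 - 3/5.
Simple pole: residue = g(a) at a = 3/2, which is 10263/2170.

Radius of convergence at 0: 3/2.
At 3/2: a pole of order 1; residue 10263/2170.


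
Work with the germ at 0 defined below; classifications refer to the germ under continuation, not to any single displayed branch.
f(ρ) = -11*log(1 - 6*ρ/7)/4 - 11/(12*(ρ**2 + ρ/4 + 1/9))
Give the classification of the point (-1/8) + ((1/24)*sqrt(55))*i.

The denominator factor ρ**2 + ρ/4 + 1/9 vanishes at (-1/8) + ((1/24)*sqrt(55))*i and appears to the power 1; the numerator there equals -11/12, nonzero, and no other factor vanishes.
The branch terms are analytic at this point.
Hence a pole whose order is the multiplicity, 1.

The point is a pole of order 1.


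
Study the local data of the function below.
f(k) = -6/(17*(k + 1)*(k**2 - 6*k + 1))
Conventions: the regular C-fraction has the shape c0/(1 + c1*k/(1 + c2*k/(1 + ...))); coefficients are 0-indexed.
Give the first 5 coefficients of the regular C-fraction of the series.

The regular C-fraction coefficients are [-6/17, -5, -1, 6/5, -1/30].

Taylor coefficients (expand at 0): a_0 = -6/17, a_1 = -30/17, a_2 = -180/17, a_3 = -1044/17, a_4 = -6090/17.
c0 = a_0 = -6/17. Peel one level at a time: if S = 1 + c*k/S' with S'(0) = 1, then c is the k-coefficient of S and S' = c*k/(S - 1).
S_1 = c0/f = 1 + (-5)*k + (-5)*k^2 + ...; c1 = -5.
S_2 = c1*k/(S_1 - 1) = 1 + (-1)*k + (6/5)*k^2 + ...; c2 = -1.
S_3 = c2*k/(S_2 - 1) = 1 + (6/5)*k + (1/25)*k^2 + ...; c3 = 6/5.
S_4 = c3*k/(S_3 - 1) = 1 + (-1/30)*k + ...; c4 = -1/30.


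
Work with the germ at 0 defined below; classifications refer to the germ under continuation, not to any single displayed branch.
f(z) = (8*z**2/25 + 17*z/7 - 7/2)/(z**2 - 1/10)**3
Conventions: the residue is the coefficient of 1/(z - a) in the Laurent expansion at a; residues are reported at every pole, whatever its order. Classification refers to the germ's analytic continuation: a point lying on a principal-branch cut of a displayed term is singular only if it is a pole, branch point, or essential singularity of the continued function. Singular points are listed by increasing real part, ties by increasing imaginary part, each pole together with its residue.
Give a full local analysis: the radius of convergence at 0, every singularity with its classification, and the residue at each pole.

Denominator factor (z**2 - 1/10)^3: discriminant 2/5, real irrational roots (1/10)*sqrt(10) and -(1/10)*sqrt(10); poles of order 3, moduli (1/10)*sqrt(10) and (1/10)*sqrt(10).
The radius of convergence is the smallest modulus among the singular points: (1/10)*sqrt(10).
The factor z**2 - 1/10 splits as (z - a)(z - a') with a = -(1/10)*sqrt(10), a' = (1/10)*sqrt(10). At the order-3 pole a set g(z) = (z - a)^3*f(z) = [8*z**2/25 + 17*z/7 - 7/2] / (z - a')^3.
Order-3 pole: residue = g''(a)/2; g''(-(1/10)*sqrt(10)) = (2633/20)*sqrt(10), so the residue is (2633/40)*sqrt(10).
The factor z**2 - 1/10 splits as (z - a)(z - a') with a = (1/10)*sqrt(10), a' = -(1/10)*sqrt(10). At the order-3 pole a set g(z) = (z - a)^3*f(z) = [8*z**2/25 + 17*z/7 - 7/2] / (z - a')^3.
Order-3 pole: residue = g''(a)/2; g''((1/10)*sqrt(10)) = -(2633/20)*sqrt(10), so the residue is -(2633/40)*sqrt(10).
List the singular points by increasing real part (a conjugate pair: the negative imaginary part first).

Radius of convergence at 0: (1/10)*sqrt(10).
At -(1/10)*sqrt(10): a pole of order 3; residue (2633/40)*sqrt(10).
At (1/10)*sqrt(10): a pole of order 3; residue -(2633/40)*sqrt(10).


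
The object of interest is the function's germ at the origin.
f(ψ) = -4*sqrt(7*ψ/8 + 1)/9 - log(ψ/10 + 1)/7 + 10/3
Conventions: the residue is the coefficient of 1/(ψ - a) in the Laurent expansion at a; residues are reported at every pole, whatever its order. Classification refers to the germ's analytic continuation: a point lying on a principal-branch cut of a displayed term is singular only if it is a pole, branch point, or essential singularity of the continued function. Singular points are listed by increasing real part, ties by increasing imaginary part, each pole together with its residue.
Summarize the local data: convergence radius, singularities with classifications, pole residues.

Radius of convergence at 0: 8/7.
At -10: a logarithmic branch point.
At -8/7: an algebraic (square-root) branch point.

Branch term (-4/9)*sqrt(1 - ψ/(-8/7)): its argument vanishes at ψ = -8/7, a square-root branch point, modulus 8/7.
Branch term (-1/7)*log(1 - ψ/(-10)): its argument vanishes at ψ = -10, a logarithmic branch point, modulus 10.
The radius of convergence is the smallest modulus among the singular points: 8/7.
List the singular points by increasing real part (a conjugate pair: the negative imaginary part first).


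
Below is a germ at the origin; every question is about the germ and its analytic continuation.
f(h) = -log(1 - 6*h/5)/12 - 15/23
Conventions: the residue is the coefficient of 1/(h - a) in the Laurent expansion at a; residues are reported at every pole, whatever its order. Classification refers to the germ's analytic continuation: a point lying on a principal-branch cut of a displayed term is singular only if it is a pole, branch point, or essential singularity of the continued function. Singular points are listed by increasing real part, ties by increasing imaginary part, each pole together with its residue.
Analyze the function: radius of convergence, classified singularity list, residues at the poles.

Branch term (-1/12)*log(1 - h/(5/6)): its argument vanishes at h = 5/6, a logarithmic branch point, modulus 5/6.
The radius of convergence is the smallest modulus among the singular points: 5/6.

Radius of convergence at 0: 5/6.
At 5/6: a logarithmic branch point.


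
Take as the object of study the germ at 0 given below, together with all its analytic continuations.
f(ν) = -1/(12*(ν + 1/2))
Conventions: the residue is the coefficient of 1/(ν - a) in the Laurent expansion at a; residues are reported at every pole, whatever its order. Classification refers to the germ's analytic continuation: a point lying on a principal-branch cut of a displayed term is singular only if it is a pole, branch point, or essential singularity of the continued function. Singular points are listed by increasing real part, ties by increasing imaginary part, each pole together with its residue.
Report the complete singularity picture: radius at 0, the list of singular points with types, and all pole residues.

Denominator factor (ν + 1/2): pole of order 1 at -1/2, modulus 1/2.
The radius of convergence is the smallest modulus among the singular points: 1/2.
At the order-1 pole -1/2 set g(ν) = (ν - (-1/2))*f(ν) = -1/12.
Simple pole: residue = g(a) at a = -1/2, which is -1/12.

Radius of convergence at 0: 1/2.
At -1/2: a pole of order 1; residue -1/12.


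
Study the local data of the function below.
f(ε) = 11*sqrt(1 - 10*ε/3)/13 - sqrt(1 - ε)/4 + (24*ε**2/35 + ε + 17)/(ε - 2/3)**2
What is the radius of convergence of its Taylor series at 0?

The radius of convergence is 3/10.

Denominator factor (ε - 2/3)^2: pole of order 2 at 2/3, modulus 2/3.
Branch term (-1/4)*sqrt(1 - ε/(1)): its argument vanishes at ε = 1, a square-root branch point, modulus 1.
Branch term (11/13)*sqrt(1 - ε/(3/10)): its argument vanishes at ε = 3/10, a square-root branch point, modulus 3/10.
The radius of convergence is the smallest modulus among the singular points: 3/10.


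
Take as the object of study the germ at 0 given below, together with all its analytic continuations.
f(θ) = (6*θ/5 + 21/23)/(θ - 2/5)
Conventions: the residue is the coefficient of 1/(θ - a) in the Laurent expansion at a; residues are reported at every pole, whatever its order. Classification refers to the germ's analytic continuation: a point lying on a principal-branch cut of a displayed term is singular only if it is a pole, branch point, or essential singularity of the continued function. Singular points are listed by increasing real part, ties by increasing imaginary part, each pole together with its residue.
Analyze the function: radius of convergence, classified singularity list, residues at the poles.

Denominator factor (θ - 2/5): pole of order 1 at 2/5, modulus 2/5.
The radius of convergence is the smallest modulus among the singular points: 2/5.
At the order-1 pole 2/5 set g(θ) = (θ - (2/5))*f(θ) = 6*θ/5 + 21/23.
Simple pole: residue = g(a) at a = 2/5, which is 801/575.

Radius of convergence at 0: 2/5.
At 2/5: a pole of order 1; residue 801/575.


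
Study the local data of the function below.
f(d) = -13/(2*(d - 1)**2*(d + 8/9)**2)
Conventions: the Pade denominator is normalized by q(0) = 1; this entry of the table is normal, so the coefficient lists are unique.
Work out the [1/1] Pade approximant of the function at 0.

Taylor coefficients needed (expand at 0): a_0 = -1053/128, a_1 = 1053/512, a_2 = -154791/8192.
Write the denominator as Q(d) = 1 + q1*d. Requiring Q*f - P = O(d^3) with deg P <= 1 kills the coefficients of d^2..d^2 in Q*f:
  d^2: a_2 + q1*a_1 = 0, i.e. -154791/8192 + (1053/512)*q1 = 0.
Solving this linear system: q1 = 147/16.
The numerator is Q*f truncated at degree 1: P0 = a_0 = -1053/128; P1 = a_1 + q1*a_0 = -150579/2048.

The Pade approximant has numerator coefficients [-1053/128, -150579/2048]; denominator coefficients [1, 147/16].


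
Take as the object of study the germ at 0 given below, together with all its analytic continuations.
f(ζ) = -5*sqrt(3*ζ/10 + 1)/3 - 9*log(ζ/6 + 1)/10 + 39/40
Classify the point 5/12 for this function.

The point is a regular point.

There is no denominator, hence no pole anywhere.
Branch term log(1 - ζ/(-6)): argument at 5/12 is 77/72, nonzero, so 5/12 is not its branch point (a point on a principal cut is still regular for the continued germ).
Branch term sqrt(1 - ζ/(-10/3)): argument at 5/12 is 9/8, nonzero, so 5/12 is not its branch point (a point on a principal cut is still regular for the continued germ).
So the germ continues analytically to 5/12.


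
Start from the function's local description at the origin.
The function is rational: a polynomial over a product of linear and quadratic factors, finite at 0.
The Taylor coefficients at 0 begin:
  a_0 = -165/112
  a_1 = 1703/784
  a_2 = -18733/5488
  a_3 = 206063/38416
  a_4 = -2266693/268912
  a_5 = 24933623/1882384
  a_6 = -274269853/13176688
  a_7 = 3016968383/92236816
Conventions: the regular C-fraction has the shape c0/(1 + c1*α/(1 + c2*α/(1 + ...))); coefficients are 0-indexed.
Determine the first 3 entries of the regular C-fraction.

The regular C-fraction coefficients are [-165/112, 1703/1155, 16/165].

Taylor coefficients (read off): a_0 = -165/112, a_1 = 1703/784, a_2 = -18733/5488.
c0 = a_0 = -165/112. Peel one level at a time: if S = 1 + c*α/S' with S'(0) = 1, then c is the α-coefficient of S and S' = c*α/(S - 1).
S_1 = c0/f = 1 + (1703/1155)*α + (-27248/190575)*α^2 + ...; c1 = 1703/1155.
S_2 = c1*α/(S_1 - 1) = 1 + (16/165)*α + ...; c2 = 16/165.


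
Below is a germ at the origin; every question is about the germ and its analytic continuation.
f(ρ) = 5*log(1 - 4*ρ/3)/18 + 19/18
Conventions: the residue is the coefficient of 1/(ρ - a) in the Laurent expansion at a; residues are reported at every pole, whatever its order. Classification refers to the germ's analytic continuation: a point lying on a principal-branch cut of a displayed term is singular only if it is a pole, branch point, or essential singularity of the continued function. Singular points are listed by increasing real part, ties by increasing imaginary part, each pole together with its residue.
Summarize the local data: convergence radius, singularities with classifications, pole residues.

Branch term (5/18)*log(1 - ρ/(3/4)): its argument vanishes at ρ = 3/4, a logarithmic branch point, modulus 3/4.
The radius of convergence is the smallest modulus among the singular points: 3/4.

Radius of convergence at 0: 3/4.
At 3/4: a logarithmic branch point.


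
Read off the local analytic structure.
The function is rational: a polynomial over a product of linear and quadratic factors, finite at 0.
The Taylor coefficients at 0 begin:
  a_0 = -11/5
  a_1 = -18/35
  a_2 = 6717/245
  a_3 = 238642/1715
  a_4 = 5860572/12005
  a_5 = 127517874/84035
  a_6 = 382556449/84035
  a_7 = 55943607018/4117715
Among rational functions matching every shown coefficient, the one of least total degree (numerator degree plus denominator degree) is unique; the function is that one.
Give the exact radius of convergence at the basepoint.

The radius of convergence is 1/3.

No rational of total degree below 6 reproduces all 8 coefficients; solving the [1/5] Pade equations on them gives f(δ) = (11/15 - 13*δ/3)/((δ - 1/3)*(δ**2 - 11*δ/7 + 1)**2), whose expansion matches every shown term.
Denominator factor (δ - 1/3): pole of order 1 at 1/3, modulus 1/3.
Denominator factor (δ**2 - 11*δ/7 + 1)^2: discriminant -75/49, complex-conjugate roots (11/14) + ((5/14)*sqrt(3))*i and (11/14) - ((5/14)*sqrt(3))*i; poles of order 2, moduli 1 and 1.
The radius of convergence is the smallest modulus among the singular points: 1/3.


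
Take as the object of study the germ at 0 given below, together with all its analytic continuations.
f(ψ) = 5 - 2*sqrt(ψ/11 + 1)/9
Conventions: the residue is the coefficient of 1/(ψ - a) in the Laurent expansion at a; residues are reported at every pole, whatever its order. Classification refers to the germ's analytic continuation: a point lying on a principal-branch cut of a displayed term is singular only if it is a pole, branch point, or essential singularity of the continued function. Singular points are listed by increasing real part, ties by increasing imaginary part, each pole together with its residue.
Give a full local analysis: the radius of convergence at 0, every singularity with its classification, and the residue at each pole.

Branch term (-2/9)*sqrt(1 - ψ/(-11)): its argument vanishes at ψ = -11, a square-root branch point, modulus 11.
The radius of convergence is the smallest modulus among the singular points: 11.

Radius of convergence at 0: 11.
At -11: an algebraic (square-root) branch point.


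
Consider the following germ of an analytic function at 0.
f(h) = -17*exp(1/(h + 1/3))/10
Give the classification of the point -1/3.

The point is an essential singularity.

The exponent 1/(h - (-1/3)) has a pole at -1/3, so exp(1/(h - (-1/3))) takes every nonzero value near it: an essential singularity (not a pole of any order).


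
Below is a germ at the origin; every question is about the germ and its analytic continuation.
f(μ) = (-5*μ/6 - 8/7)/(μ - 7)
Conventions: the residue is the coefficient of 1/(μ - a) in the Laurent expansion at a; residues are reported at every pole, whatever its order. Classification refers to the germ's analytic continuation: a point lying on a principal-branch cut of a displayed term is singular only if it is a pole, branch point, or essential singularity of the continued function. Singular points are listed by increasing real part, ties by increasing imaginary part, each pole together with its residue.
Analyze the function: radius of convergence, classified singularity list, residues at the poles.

Radius of convergence at 0: 7.
At 7: a pole of order 1; residue -293/42.

Denominator factor (μ - 7): pole of order 1 at 7, modulus 7.
The radius of convergence is the smallest modulus among the singular points: 7.
At the order-1 pole 7 set g(μ) = (μ - (7))*f(μ) = -5*μ/6 - 8/7.
Simple pole: residue = g(a) at a = 7, which is -293/42.


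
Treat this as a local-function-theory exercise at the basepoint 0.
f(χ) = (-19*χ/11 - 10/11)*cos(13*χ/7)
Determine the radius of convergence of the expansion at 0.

The radius of convergence is infinite.

The factor cos(13*χ/7) is entire and contributes no finite singular point.
The polynomial part has no poles.
No finite singular points: the Taylor series at 0 converges everywhere.


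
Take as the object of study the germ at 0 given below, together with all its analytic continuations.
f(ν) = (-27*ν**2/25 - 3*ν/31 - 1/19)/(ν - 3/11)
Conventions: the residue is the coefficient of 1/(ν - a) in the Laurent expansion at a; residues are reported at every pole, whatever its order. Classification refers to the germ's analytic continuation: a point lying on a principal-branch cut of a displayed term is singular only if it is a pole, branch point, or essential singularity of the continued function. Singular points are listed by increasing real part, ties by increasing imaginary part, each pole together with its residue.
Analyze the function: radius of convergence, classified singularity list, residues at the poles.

Denominator factor (ν - 3/11): pole of order 1 at 3/11, modulus 3/11.
The radius of convergence is the smallest modulus among the singular points: 3/11.
At the order-1 pole 3/11 set g(ν) = (ν - (3/11))*f(ν) = -27*ν**2/25 - 3*ν/31 - 1/19.
Simple pole: residue = g(a) at a = 3/11, which is -283927/1781725.

Radius of convergence at 0: 3/11.
At 3/11: a pole of order 1; residue -283927/1781725.


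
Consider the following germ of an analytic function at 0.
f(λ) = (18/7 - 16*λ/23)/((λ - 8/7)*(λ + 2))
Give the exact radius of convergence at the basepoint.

The radius of convergence is 8/7.

Denominator factor (λ + 2): pole of order 1 at -2, modulus 2.
Denominator factor (λ - 8/7): pole of order 1 at 8/7, modulus 8/7.
The radius of convergence is the smallest modulus among the singular points: 8/7.


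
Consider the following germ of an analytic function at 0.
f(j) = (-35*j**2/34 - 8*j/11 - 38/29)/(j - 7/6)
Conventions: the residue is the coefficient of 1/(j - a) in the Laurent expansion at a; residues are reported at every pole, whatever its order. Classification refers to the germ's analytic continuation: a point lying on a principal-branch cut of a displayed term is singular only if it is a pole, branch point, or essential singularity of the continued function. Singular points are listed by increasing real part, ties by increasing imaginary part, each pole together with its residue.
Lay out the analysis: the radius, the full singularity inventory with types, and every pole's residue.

Denominator factor (j - 7/6): pole of order 1 at 7/6, modulus 7/6.
The radius of convergence is the smallest modulus among the singular points: 7/6.
At the order-1 pole 7/6 set g(j) = (j - (7/6))*f(j) = -35*j**2/34 - 8*j/11 - 38/29.
Simple pole: residue = g(a) at a = 7/6, which is -1390013/390456.

Radius of convergence at 0: 7/6.
At 7/6: a pole of order 1; residue -1390013/390456.
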